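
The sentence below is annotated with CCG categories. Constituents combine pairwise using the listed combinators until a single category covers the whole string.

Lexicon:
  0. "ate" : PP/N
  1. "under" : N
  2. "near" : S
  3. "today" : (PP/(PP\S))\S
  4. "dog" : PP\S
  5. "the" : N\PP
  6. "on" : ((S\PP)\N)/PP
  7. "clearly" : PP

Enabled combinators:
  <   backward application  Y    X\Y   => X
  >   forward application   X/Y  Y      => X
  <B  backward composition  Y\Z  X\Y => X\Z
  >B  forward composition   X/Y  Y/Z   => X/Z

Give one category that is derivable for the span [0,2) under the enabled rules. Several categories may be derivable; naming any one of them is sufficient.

[0,8] S   <
  [0,2] PP   >
    [0,1] "ate" : PP/N
    [1,2] "under" : N
  [2,8] S\PP   <
    [2,6] N   <
      [2,5] PP   >
        [2,4] PP/(PP\S)   <
          [2,3] "near" : S
          [3,4] "today" : (PP/(PP\S))\S
        [4,5] "dog" : PP\S
      [5,6] "the" : N\PP
    [6,8] (S\PP)\N   >
      [6,7] "on" : ((S\PP)\N)/PP
      [7,8] "clearly" : PP

PP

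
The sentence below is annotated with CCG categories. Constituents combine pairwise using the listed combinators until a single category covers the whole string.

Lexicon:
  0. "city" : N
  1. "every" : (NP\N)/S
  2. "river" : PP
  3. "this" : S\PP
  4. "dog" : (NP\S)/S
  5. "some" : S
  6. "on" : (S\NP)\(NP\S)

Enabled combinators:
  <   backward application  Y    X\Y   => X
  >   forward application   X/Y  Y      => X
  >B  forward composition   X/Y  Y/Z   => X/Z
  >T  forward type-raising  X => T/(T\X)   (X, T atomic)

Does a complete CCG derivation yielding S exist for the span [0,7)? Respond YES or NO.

[0,7] S   <
  [0,4] NP   >
    [0,1] NP/(NP\N)   >T
      [0,1] "city" : N
    [1,4] NP\N   >
      [1,2] "every" : (NP\N)/S
      [2,4] S   <
        [2,3] "river" : PP
        [3,4] "this" : S\PP
  [4,7] S\NP   <
    [4,6] NP\S   >
      [4,5] "dog" : (NP\S)/S
      [5,6] "some" : S
    [6,7] "on" : (S\NP)\(NP\S)

YES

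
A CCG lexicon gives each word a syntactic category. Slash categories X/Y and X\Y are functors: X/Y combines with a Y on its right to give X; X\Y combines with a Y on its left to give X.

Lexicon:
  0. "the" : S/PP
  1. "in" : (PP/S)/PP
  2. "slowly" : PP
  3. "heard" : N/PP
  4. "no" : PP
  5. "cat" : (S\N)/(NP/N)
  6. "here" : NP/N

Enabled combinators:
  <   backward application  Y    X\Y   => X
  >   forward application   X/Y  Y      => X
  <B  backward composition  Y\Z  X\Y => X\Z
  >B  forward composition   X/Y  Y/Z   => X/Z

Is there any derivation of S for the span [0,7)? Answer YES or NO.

[0,7] S   >
  [0,1] "the" : S/PP
  [1,7] PP   >
    [1,3] PP/S   >
      [1,2] "in" : (PP/S)/PP
      [2,3] "slowly" : PP
    [3,7] S   <
      [3,5] N   >
        [3,4] "heard" : N/PP
        [4,5] "no" : PP
      [5,7] S\N   >
        [5,6] "cat" : (S\N)/(NP/N)
        [6,7] "here" : NP/N

YES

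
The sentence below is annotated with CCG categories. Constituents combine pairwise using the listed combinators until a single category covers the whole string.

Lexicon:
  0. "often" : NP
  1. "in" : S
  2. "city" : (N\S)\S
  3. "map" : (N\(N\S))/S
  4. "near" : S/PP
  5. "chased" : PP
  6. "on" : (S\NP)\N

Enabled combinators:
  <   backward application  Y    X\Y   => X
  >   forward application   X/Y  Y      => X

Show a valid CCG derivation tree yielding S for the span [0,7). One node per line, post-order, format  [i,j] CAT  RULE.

[0,1] NP  lex  "often"
[1,2] S  lex  "in"
[2,3] (N\S)\S  lex  "city"
[1,3] N\S  <  k=2
[3,4] (N\(N\S))/S  lex  "map"
[4,5] S/PP  lex  "near"
[5,6] PP  lex  "chased"
[4,6] S  >  k=5
[3,6] N\(N\S)  >  k=4
[1,6] N  <  k=3
[6,7] (S\NP)\N  lex  "on"
[1,7] S\NP  <  k=6
[0,7] S  <  k=1

[0,7] S   <
  [0,1] "often" : NP
  [1,7] S\NP   <
    [1,6] N   <
      [1,3] N\S   <
        [1,2] "in" : S
        [2,3] "city" : (N\S)\S
      [3,6] N\(N\S)   >
        [3,4] "map" : (N\(N\S))/S
        [4,6] S   >
          [4,5] "near" : S/PP
          [5,6] "chased" : PP
    [6,7] "on" : (S\NP)\N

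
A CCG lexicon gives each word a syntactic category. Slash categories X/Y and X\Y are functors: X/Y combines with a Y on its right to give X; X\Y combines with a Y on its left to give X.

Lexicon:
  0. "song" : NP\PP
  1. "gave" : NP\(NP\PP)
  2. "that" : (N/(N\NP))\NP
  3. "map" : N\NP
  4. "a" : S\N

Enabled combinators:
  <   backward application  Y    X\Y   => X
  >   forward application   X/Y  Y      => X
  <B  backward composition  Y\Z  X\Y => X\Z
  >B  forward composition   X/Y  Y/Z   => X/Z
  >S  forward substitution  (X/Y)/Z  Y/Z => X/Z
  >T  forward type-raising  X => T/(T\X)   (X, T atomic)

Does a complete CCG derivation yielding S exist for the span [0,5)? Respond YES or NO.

YES

[0,5] S   <
  [0,4] N   >
    [0,3] N/(N\NP)   <
      [0,2] NP   <
        [0,1] "song" : NP\PP
        [1,2] "gave" : NP\(NP\PP)
      [2,3] "that" : (N/(N\NP))\NP
    [3,4] "map" : N\NP
  [4,5] "a" : S\N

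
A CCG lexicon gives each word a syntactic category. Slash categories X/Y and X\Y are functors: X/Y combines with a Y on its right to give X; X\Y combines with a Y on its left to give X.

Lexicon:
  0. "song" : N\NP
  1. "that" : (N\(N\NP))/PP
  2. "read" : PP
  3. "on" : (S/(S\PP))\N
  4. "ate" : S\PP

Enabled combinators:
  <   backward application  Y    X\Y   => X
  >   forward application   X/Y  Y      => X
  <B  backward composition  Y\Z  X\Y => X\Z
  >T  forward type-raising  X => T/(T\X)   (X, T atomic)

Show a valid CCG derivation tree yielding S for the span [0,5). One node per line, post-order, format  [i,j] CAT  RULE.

[0,5] S   >
  [0,4] S/(S\PP)   <
    [0,3] N   <
      [0,1] "song" : N\NP
      [1,3] N\(N\NP)   >
        [1,2] "that" : (N\(N\NP))/PP
        [2,3] "read" : PP
    [3,4] "on" : (S/(S\PP))\N
  [4,5] "ate" : S\PP

[0,1] N\NP  lex  "song"
[1,2] (N\(N\NP))/PP  lex  "that"
[2,3] PP  lex  "read"
[1,3] N\(N\NP)  >  k=2
[0,3] N  <  k=1
[3,4] (S/(S\PP))\N  lex  "on"
[0,4] S/(S\PP)  <  k=3
[4,5] S\PP  lex  "ate"
[0,5] S  >  k=4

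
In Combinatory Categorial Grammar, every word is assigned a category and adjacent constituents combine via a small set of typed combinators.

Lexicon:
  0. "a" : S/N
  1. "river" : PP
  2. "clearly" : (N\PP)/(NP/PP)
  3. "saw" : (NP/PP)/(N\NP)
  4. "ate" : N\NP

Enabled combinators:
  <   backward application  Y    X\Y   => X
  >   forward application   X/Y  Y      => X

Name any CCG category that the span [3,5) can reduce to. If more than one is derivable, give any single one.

[0,5] S   >
  [0,1] "a" : S/N
  [1,5] N   <
    [1,2] "river" : PP
    [2,5] N\PP   >
      [2,3] "clearly" : (N\PP)/(NP/PP)
      [3,5] NP/PP   >
        [3,4] "saw" : (NP/PP)/(N\NP)
        [4,5] "ate" : N\NP

NP/PP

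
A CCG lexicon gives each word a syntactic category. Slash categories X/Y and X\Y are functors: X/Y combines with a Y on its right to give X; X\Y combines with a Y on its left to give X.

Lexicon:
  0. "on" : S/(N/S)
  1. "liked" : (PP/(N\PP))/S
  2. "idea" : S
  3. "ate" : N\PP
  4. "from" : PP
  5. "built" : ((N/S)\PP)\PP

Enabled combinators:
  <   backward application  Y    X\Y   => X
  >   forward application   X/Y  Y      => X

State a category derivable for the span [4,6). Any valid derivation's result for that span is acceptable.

(N/S)\PP

[0,6] S   >
  [0,1] "on" : S/(N/S)
  [1,6] N/S   <
    [1,4] PP   >
      [1,3] PP/(N\PP)   >
        [1,2] "liked" : (PP/(N\PP))/S
        [2,3] "idea" : S
      [3,4] "ate" : N\PP
    [4,6] (N/S)\PP   <
      [4,5] "from" : PP
      [5,6] "built" : ((N/S)\PP)\PP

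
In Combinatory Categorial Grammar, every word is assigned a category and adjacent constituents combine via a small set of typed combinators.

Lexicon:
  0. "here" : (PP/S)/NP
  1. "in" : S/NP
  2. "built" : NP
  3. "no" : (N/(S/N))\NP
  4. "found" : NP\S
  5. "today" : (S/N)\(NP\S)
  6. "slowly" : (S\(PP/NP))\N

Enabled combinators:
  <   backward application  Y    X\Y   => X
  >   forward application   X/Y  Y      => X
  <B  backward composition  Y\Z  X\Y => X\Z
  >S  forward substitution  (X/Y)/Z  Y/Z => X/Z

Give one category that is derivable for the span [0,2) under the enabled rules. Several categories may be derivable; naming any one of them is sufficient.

[0,7] S   <
  [0,2] PP/NP   >S
    [0,1] "here" : (PP/S)/NP
    [1,2] "in" : S/NP
  [2,7] S\(PP/NP)   <
    [2,6] N   >
      [2,4] N/(S/N)   <
        [2,3] "built" : NP
        [3,4] "no" : (N/(S/N))\NP
      [4,6] S/N   <
        [4,5] "found" : NP\S
        [5,6] "today" : (S/N)\(NP\S)
    [6,7] "slowly" : (S\(PP/NP))\N

PP/NP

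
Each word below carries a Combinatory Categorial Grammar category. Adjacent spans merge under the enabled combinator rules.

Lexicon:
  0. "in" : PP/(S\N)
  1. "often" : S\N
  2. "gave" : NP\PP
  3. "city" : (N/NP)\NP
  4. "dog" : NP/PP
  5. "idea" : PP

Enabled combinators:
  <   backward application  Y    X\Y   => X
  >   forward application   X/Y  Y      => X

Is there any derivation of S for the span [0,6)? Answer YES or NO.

PP/(S\N) S\N NP\PP (N/NP)\NP NP/PP PP
CKY chart[0,6] = {N}; S ∉ chart

NO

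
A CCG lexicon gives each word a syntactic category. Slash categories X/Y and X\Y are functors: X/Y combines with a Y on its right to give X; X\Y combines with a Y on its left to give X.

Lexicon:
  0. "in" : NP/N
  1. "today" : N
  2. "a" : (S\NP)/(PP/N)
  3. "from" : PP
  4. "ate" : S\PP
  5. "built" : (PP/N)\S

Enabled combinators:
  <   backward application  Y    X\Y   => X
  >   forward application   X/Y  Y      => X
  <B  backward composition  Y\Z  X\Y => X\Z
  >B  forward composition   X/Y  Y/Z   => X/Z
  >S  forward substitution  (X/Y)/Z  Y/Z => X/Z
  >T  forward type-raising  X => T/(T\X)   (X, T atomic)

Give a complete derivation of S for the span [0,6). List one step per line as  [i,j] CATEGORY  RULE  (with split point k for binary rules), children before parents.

[0,1] NP/N  lex  "in"
[1,2] N  lex  "today"
[0,2] NP  >  k=1
[2,3] (S\NP)/(PP/N)  lex  "a"
[3,4] PP  lex  "from"
[3,4] S/(S\PP)  >T
[4,5] S\PP  lex  "ate"
[3,5] S  >  k=4
[5,6] (PP/N)\S  lex  "built"
[3,6] PP/N  <  k=5
[2,6] S\NP  >  k=3
[0,6] S  <  k=2

[0,6] S   <
  [0,2] NP   >
    [0,1] "in" : NP/N
    [1,2] "today" : N
  [2,6] S\NP   >
    [2,3] "a" : (S\NP)/(PP/N)
    [3,6] PP/N   <
      [3,5] S   >
        [3,4] S/(S\PP)   >T
          [3,4] "from" : PP
        [4,5] "ate" : S\PP
      [5,6] "built" : (PP/N)\S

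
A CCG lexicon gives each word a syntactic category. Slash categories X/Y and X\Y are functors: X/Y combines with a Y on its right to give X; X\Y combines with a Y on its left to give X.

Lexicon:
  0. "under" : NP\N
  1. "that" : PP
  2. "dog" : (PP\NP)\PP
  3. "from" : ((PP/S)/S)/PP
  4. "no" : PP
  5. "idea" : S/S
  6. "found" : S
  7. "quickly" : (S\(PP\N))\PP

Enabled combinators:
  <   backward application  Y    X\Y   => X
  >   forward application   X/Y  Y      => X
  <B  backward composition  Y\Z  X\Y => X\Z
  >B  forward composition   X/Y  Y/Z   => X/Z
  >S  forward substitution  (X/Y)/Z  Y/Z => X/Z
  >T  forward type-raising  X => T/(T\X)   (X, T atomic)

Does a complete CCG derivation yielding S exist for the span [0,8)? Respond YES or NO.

[0,8] S   <
  [0,3] PP\N   <B
    [0,1] "under" : NP\N
    [1,3] PP\NP   <
      [1,2] "that" : PP
      [2,3] "dog" : (PP\NP)\PP
  [3,8] S\(PP\N)   <
    [3,7] PP   >
      [3,6] PP/S   >S
        [3,5] (PP/S)/S   >
          [3,4] "from" : ((PP/S)/S)/PP
          [4,5] "no" : PP
        [5,6] "idea" : S/S
      [6,7] "found" : S
    [7,8] "quickly" : (S\(PP\N))\PP

YES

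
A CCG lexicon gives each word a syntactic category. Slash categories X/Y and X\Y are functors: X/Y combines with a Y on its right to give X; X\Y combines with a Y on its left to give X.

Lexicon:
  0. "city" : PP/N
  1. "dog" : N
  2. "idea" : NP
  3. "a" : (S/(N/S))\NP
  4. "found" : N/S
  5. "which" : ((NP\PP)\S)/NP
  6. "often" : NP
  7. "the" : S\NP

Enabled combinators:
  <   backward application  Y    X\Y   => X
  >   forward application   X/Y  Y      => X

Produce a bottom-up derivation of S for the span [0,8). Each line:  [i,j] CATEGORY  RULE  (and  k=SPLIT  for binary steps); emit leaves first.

[0,1] PP/N  lex  "city"
[1,2] N  lex  "dog"
[0,2] PP  >  k=1
[2,3] NP  lex  "idea"
[3,4] (S/(N/S))\NP  lex  "a"
[2,4] S/(N/S)  <  k=3
[4,5] N/S  lex  "found"
[2,5] S  >  k=4
[5,6] ((NP\PP)\S)/NP  lex  "which"
[6,7] NP  lex  "often"
[5,7] (NP\PP)\S  >  k=6
[2,7] NP\PP  <  k=5
[0,7] NP  <  k=2
[7,8] S\NP  lex  "the"
[0,8] S  <  k=7

[0,8] S   <
  [0,7] NP   <
    [0,2] PP   >
      [0,1] "city" : PP/N
      [1,2] "dog" : N
    [2,7] NP\PP   <
      [2,5] S   >
        [2,4] S/(N/S)   <
          [2,3] "idea" : NP
          [3,4] "a" : (S/(N/S))\NP
        [4,5] "found" : N/S
      [5,7] (NP\PP)\S   >
        [5,6] "which" : ((NP\PP)\S)/NP
        [6,7] "often" : NP
  [7,8] "the" : S\NP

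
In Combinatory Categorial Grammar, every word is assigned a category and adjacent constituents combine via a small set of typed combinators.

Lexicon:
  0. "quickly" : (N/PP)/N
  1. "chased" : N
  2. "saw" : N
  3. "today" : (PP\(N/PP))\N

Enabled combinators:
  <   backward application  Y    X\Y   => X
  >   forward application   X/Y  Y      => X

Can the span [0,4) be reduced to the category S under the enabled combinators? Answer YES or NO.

(N/PP)/N N N (PP\(N/PP))\N
CKY chart[0,4] = {PP}; S ∉ chart

NO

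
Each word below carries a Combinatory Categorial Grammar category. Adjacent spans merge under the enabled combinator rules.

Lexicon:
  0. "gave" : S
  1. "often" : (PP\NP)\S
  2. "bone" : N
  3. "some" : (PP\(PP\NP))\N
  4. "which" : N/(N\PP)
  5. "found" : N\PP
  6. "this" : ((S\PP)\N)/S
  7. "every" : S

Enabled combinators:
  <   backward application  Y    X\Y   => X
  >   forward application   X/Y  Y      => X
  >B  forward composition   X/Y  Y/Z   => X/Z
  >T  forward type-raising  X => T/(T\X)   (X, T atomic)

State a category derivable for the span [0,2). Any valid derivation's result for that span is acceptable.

[0,8] S   <
  [0,4] PP   <
    [0,2] PP\NP   <
      [0,1] "gave" : S
      [1,2] "often" : (PP\NP)\S
    [2,4] PP\(PP\NP)   <
      [2,3] "bone" : N
      [3,4] "some" : (PP\(PP\NP))\N
  [4,8] S\PP   <
    [4,6] N   >
      [4,5] "which" : N/(N\PP)
      [5,6] "found" : N\PP
    [6,8] (S\PP)\N   >
      [6,7] "this" : ((S\PP)\N)/S
      [7,8] "every" : S

PP\NP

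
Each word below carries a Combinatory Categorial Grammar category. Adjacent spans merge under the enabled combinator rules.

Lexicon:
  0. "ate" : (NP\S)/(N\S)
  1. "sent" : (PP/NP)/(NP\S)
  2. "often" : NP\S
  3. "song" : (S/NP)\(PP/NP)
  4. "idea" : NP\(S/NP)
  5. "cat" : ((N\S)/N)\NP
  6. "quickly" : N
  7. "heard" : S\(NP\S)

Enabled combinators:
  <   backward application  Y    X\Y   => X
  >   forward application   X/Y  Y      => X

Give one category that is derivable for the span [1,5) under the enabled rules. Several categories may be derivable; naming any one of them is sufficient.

[0,8] S   <
  [0,7] NP\S   >
    [0,1] "ate" : (NP\S)/(N\S)
    [1,7] N\S   >
      [1,6] (N\S)/N   <
        [1,5] NP   <
          [1,4] S/NP   <
            [1,3] PP/NP   >
              [1,2] "sent" : (PP/NP)/(NP\S)
              [2,3] "often" : NP\S
            [3,4] "song" : (S/NP)\(PP/NP)
          [4,5] "idea" : NP\(S/NP)
        [5,6] "cat" : ((N\S)/N)\NP
      [6,7] "quickly" : N
  [7,8] "heard" : S\(NP\S)

NP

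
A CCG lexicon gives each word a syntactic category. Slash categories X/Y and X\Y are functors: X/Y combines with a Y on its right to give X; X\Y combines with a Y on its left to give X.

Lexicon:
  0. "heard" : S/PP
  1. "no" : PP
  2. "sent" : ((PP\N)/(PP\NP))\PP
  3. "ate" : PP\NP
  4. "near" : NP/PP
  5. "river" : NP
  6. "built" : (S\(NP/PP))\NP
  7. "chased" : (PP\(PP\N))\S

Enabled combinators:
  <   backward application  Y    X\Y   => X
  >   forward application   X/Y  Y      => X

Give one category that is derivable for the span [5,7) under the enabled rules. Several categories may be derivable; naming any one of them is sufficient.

[0,8] S   >
  [0,1] "heard" : S/PP
  [1,8] PP   <
    [1,4] PP\N   >
      [1,3] (PP\N)/(PP\NP)   <
        [1,2] "no" : PP
        [2,3] "sent" : ((PP\N)/(PP\NP))\PP
      [3,4] "ate" : PP\NP
    [4,8] PP\(PP\N)   <
      [4,7] S   <
        [4,5] "near" : NP/PP
        [5,7] S\(NP/PP)   <
          [5,6] "river" : NP
          [6,7] "built" : (S\(NP/PP))\NP
      [7,8] "chased" : (PP\(PP\N))\S

S\(NP/PP)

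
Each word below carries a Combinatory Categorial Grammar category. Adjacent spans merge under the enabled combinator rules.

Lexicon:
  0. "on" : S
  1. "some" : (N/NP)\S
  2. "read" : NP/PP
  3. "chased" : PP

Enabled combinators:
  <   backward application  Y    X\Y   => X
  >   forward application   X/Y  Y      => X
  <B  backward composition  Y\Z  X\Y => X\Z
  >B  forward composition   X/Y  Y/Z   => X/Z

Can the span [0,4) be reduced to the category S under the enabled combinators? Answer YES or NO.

S (N/NP)\S NP/PP PP
CKY chart[0,4] = {N}; S ∉ chart

NO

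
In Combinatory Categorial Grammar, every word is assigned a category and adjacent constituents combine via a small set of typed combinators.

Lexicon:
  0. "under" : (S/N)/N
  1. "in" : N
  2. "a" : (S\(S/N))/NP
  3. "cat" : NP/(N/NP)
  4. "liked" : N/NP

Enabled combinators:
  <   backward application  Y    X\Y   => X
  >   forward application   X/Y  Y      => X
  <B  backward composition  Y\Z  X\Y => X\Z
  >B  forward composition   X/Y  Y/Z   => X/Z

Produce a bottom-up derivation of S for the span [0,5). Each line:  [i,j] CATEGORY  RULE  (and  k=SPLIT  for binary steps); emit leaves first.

[0,1] (S/N)/N  lex  "under"
[1,2] N  lex  "in"
[0,2] S/N  >  k=1
[2,3] (S\(S/N))/NP  lex  "a"
[3,4] NP/(N/NP)  lex  "cat"
[4,5] N/NP  lex  "liked"
[3,5] NP  >  k=4
[2,5] S\(S/N)  >  k=3
[0,5] S  <  k=2

[0,5] S   <
  [0,2] S/N   >
    [0,1] "under" : (S/N)/N
    [1,2] "in" : N
  [2,5] S\(S/N)   >
    [2,3] "a" : (S\(S/N))/NP
    [3,5] NP   >
      [3,4] "cat" : NP/(N/NP)
      [4,5] "liked" : N/NP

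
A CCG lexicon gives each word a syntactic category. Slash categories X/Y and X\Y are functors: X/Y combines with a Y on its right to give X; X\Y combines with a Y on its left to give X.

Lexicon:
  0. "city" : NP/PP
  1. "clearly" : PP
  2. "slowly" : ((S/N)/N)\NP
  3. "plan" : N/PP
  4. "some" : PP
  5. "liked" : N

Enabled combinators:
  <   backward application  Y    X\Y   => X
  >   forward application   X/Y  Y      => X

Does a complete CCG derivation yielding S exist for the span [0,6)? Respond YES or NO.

YES

[0,6] S   >
  [0,5] S/N   >
    [0,3] (S/N)/N   <
      [0,2] NP   >
        [0,1] "city" : NP/PP
        [1,2] "clearly" : PP
      [2,3] "slowly" : ((S/N)/N)\NP
    [3,5] N   >
      [3,4] "plan" : N/PP
      [4,5] "some" : PP
  [5,6] "liked" : N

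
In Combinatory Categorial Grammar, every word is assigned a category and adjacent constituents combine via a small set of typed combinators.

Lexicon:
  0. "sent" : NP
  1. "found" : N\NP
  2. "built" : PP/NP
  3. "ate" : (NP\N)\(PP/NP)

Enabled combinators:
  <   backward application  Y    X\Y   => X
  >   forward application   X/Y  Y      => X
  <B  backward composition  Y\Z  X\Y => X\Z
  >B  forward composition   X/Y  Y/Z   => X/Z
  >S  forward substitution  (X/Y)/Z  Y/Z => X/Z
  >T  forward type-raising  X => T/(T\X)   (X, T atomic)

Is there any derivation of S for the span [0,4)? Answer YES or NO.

NP N\NP PP/NP (NP\N)\(PP/NP)
CKY chart[0,4] = {N/(N\NP), NP, NP/(NP\NP), PP/(PP\NP), S/(S\NP)}; S ∉ chart

NO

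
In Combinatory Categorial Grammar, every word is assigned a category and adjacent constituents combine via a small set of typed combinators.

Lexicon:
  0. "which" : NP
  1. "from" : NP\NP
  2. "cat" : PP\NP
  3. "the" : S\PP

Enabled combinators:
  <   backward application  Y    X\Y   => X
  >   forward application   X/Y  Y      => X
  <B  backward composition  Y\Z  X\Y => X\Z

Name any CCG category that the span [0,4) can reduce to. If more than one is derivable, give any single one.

[0,4] S   <
  [0,1] "which" : NP
  [1,4] S\NP   <B
    [1,2] "from" : NP\NP
    [2,4] S\NP   <B
      [2,3] "cat" : PP\NP
      [3,4] "the" : S\PP

S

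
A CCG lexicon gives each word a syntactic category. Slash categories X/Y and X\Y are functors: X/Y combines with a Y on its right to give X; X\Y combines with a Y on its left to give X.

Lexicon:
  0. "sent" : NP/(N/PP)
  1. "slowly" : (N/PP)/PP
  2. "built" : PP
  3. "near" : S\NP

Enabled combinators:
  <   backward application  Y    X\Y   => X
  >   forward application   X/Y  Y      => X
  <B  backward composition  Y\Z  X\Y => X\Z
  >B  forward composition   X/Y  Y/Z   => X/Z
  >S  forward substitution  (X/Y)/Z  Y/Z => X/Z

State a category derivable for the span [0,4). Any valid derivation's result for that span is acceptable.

S

[0,4] S   <
  [0,3] NP   >
    [0,1] "sent" : NP/(N/PP)
    [1,3] N/PP   >
      [1,2] "slowly" : (N/PP)/PP
      [2,3] "built" : PP
  [3,4] "near" : S\NP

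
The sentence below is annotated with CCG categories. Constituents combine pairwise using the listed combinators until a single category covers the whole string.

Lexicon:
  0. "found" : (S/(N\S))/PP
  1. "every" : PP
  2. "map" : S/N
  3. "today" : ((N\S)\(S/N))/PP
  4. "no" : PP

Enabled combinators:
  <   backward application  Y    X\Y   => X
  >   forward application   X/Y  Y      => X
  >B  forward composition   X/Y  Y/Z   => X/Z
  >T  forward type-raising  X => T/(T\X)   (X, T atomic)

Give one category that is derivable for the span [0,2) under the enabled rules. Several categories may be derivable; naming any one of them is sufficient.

S/(N\S)

[0,5] S   >
  [0,2] S/(N\S)   >
    [0,1] "found" : (S/(N\S))/PP
    [1,2] "every" : PP
  [2,5] N\S   <
    [2,3] "map" : S/N
    [3,5] (N\S)\(S/N)   >
      [3,4] "today" : ((N\S)\(S/N))/PP
      [4,5] "no" : PP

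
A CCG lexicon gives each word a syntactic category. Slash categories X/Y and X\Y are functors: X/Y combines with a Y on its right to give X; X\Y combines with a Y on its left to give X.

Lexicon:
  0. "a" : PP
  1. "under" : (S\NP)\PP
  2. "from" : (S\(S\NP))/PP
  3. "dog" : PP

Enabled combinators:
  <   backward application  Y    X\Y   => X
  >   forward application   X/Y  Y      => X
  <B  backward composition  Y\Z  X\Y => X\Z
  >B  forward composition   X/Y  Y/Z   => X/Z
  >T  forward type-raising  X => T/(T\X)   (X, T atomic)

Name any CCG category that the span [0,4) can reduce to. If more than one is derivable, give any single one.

[0,4] S   <
  [0,2] S\NP   <
    [0,1] "a" : PP
    [1,2] "under" : (S\NP)\PP
  [2,4] S\(S\NP)   >
    [2,3] "from" : (S\(S\NP))/PP
    [3,4] "dog" : PP

S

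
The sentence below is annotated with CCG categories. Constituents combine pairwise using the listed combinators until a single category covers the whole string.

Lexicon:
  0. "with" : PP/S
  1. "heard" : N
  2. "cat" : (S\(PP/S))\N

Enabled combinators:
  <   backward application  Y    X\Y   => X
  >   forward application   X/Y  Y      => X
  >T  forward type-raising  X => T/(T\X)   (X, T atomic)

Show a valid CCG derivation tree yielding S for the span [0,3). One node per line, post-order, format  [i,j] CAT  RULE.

[0,3] S   <
  [0,1] "with" : PP/S
  [1,3] S\(PP/S)   <
    [1,2] "heard" : N
    [2,3] "cat" : (S\(PP/S))\N

[0,1] PP/S  lex  "with"
[1,2] N  lex  "heard"
[2,3] (S\(PP/S))\N  lex  "cat"
[1,3] S\(PP/S)  <  k=2
[0,3] S  <  k=1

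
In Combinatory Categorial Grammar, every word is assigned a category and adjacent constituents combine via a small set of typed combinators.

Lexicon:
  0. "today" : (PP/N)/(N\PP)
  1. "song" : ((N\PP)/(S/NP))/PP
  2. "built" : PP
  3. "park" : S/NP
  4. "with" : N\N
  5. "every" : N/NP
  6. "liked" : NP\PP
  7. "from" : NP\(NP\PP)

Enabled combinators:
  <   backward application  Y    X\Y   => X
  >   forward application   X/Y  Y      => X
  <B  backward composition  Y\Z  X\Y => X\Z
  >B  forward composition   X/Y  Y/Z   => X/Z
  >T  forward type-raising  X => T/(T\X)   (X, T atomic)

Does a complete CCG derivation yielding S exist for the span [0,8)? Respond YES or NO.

(PP/N)/(N\PP) ((N\PP)/(S/NP))/PP PP S/NP N\N N/NP NP\PP NP\(NP\PP)
CKY chart[0,8] = {N/(N\PP), NP/(NP\PP), PP, PP/(NP\NP), PP/(N\N), PP/(PP\PP), S/(S\PP)}; S ∉ chart

NO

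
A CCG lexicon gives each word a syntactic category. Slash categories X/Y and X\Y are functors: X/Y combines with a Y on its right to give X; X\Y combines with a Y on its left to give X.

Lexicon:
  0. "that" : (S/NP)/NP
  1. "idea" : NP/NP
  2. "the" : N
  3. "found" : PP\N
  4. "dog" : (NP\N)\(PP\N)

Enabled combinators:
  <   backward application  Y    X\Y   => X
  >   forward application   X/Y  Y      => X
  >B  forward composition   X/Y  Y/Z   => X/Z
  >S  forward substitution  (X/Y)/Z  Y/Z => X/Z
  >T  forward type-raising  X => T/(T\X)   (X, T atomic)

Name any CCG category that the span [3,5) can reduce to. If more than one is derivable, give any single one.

[0,5] S   >
  [0,2] S/NP   >S
    [0,1] "that" : (S/NP)/NP
    [1,2] "idea" : NP/NP
  [2,5] NP   <
    [2,3] "the" : N
    [3,5] NP\N   <
      [3,4] "found" : PP\N
      [4,5] "dog" : (NP\N)\(PP\N)

NP\N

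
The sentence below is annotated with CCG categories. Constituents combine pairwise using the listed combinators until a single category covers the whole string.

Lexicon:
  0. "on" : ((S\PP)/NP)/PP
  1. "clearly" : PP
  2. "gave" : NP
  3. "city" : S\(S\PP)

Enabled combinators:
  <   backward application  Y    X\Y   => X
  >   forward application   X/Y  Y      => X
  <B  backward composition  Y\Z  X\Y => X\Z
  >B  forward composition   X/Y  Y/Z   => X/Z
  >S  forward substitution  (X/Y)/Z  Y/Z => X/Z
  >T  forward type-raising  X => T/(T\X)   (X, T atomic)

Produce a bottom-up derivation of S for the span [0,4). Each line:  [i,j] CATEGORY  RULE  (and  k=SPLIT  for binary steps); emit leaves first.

[0,4] S   <
  [0,3] S\PP   >
    [0,2] (S\PP)/NP   >
      [0,1] "on" : ((S\PP)/NP)/PP
      [1,2] "clearly" : PP
    [2,3] "gave" : NP
  [3,4] "city" : S\(S\PP)

[0,1] ((S\PP)/NP)/PP  lex  "on"
[1,2] PP  lex  "clearly"
[0,2] (S\PP)/NP  >  k=1
[2,3] NP  lex  "gave"
[0,3] S\PP  >  k=2
[3,4] S\(S\PP)  lex  "city"
[0,4] S  <  k=3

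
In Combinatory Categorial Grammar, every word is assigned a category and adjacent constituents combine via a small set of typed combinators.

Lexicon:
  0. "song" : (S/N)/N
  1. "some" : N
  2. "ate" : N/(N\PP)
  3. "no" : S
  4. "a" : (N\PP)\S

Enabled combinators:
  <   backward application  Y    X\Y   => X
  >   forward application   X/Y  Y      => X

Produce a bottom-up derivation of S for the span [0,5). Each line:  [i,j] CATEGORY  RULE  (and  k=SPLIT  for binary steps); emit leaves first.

[0,1] (S/N)/N  lex  "song"
[1,2] N  lex  "some"
[0,2] S/N  >  k=1
[2,3] N/(N\PP)  lex  "ate"
[3,4] S  lex  "no"
[4,5] (N\PP)\S  lex  "a"
[3,5] N\PP  <  k=4
[2,5] N  >  k=3
[0,5] S  >  k=2

[0,5] S   >
  [0,2] S/N   >
    [0,1] "song" : (S/N)/N
    [1,2] "some" : N
  [2,5] N   >
    [2,3] "ate" : N/(N\PP)
    [3,5] N\PP   <
      [3,4] "no" : S
      [4,5] "a" : (N\PP)\S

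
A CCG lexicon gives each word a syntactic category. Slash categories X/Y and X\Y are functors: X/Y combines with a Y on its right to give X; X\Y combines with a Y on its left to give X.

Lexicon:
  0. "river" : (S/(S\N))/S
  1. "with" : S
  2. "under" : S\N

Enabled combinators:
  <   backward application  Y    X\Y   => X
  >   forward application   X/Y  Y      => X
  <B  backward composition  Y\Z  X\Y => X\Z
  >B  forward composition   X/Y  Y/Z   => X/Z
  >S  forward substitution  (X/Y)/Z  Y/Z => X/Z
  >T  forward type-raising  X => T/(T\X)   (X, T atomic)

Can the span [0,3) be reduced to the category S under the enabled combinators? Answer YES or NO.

YES

[0,3] S   >
  [0,2] S/(S\N)   >
    [0,1] "river" : (S/(S\N))/S
    [1,2] "with" : S
  [2,3] "under" : S\N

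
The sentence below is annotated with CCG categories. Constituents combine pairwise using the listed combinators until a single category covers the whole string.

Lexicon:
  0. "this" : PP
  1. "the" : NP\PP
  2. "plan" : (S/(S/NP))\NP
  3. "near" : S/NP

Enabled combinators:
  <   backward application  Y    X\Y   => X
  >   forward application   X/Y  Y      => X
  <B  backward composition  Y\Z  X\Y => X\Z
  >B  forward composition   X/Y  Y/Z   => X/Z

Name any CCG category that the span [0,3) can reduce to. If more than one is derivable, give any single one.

S/(S/NP)

[0,4] S   >
  [0,3] S/(S/NP)   <
    [0,2] NP   <
      [0,1] "this" : PP
      [1,2] "the" : NP\PP
    [2,3] "plan" : (S/(S/NP))\NP
  [3,4] "near" : S/NP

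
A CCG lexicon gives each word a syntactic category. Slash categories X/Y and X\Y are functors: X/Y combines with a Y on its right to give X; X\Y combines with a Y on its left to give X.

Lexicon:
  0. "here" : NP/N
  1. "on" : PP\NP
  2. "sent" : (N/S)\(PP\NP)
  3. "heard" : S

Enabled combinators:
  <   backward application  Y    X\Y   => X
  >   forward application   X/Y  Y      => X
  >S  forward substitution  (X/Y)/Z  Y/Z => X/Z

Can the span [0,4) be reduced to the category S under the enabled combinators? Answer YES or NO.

NO

NP/N PP\NP (N/S)\(PP\NP) S
CKY chart[0,4] = {NP}; S ∉ chart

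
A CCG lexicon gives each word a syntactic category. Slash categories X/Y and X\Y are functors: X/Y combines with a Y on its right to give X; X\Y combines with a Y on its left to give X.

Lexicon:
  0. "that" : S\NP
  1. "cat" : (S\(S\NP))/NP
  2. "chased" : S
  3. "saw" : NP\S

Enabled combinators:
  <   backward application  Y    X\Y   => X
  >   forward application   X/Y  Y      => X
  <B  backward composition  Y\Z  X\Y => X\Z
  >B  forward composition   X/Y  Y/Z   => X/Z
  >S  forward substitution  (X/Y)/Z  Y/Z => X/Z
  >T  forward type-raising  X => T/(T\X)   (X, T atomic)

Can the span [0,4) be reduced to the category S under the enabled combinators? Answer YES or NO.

YES

[0,4] S   <
  [0,1] "that" : S\NP
  [1,4] S\(S\NP)   >
    [1,2] "cat" : (S\(S\NP))/NP
    [2,4] NP   <
      [2,3] "chased" : S
      [3,4] "saw" : NP\S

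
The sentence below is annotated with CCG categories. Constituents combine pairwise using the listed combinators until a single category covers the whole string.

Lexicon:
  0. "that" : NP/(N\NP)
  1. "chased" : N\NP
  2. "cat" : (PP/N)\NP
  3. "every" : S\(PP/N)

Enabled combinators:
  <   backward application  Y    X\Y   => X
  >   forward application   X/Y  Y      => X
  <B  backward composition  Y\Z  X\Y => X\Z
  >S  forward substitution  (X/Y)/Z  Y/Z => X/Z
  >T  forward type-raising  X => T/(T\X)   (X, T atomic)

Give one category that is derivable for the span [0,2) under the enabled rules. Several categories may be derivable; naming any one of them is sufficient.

[0,4] S   <
  [0,2] NP   >
    [0,1] "that" : NP/(N\NP)
    [1,2] "chased" : N\NP
  [2,4] S\NP   <B
    [2,3] "cat" : (PP/N)\NP
    [3,4] "every" : S\(PP/N)

NP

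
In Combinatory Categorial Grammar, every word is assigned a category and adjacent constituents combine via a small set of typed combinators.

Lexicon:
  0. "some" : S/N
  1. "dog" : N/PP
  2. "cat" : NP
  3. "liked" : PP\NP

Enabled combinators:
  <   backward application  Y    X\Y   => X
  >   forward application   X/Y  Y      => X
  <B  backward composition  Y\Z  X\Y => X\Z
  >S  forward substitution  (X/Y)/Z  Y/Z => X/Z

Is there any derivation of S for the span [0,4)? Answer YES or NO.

[0,4] S   >
  [0,1] "some" : S/N
  [1,4] N   >
    [1,2] "dog" : N/PP
    [2,4] PP   <
      [2,3] "cat" : NP
      [3,4] "liked" : PP\NP

YES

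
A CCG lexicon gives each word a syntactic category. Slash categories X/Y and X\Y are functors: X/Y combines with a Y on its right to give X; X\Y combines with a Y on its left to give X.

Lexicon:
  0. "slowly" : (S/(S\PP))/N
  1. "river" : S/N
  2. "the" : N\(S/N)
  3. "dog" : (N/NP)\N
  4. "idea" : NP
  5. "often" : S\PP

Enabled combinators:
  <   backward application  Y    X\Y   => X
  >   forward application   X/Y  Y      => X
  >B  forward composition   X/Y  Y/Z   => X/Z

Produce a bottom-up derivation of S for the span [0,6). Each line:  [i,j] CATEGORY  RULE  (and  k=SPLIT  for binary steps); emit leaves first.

[0,6] S   >
  [0,5] S/(S\PP)   >
    [0,1] "slowly" : (S/(S\PP))/N
    [1,5] N   >
      [1,4] N/NP   <
        [1,3] N   <
          [1,2] "river" : S/N
          [2,3] "the" : N\(S/N)
        [3,4] "dog" : (N/NP)\N
      [4,5] "idea" : NP
  [5,6] "often" : S\PP

[0,1] (S/(S\PP))/N  lex  "slowly"
[1,2] S/N  lex  "river"
[2,3] N\(S/N)  lex  "the"
[1,3] N  <  k=2
[3,4] (N/NP)\N  lex  "dog"
[1,4] N/NP  <  k=3
[4,5] NP  lex  "idea"
[1,5] N  >  k=4
[0,5] S/(S\PP)  >  k=1
[5,6] S\PP  lex  "often"
[0,6] S  >  k=5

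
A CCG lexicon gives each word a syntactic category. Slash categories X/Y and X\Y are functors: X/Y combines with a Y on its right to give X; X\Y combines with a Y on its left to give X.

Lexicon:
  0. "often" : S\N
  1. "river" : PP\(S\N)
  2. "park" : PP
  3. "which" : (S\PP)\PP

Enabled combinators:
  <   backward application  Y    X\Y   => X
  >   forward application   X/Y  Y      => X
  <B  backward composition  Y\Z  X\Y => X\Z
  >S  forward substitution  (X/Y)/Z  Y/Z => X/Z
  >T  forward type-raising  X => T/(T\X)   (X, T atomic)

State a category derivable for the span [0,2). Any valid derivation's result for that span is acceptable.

PP

[0,4] S   <
  [0,2] PP   <
    [0,1] "often" : S\N
    [1,2] "river" : PP\(S\N)
  [2,4] S\PP   <
    [2,3] "park" : PP
    [3,4] "which" : (S\PP)\PP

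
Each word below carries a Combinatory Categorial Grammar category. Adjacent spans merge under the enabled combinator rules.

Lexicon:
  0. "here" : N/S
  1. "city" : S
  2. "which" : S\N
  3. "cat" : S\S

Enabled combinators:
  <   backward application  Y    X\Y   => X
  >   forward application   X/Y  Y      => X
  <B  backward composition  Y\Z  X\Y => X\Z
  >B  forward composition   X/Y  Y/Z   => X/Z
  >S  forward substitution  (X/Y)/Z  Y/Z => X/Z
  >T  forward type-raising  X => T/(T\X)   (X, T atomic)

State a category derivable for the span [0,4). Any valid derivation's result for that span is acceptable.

[0,4] S   <
  [0,2] N   >
    [0,1] "here" : N/S
    [1,2] "city" : S
  [2,4] S\N   <B
    [2,3] "which" : S\N
    [3,4] "cat" : S\S

S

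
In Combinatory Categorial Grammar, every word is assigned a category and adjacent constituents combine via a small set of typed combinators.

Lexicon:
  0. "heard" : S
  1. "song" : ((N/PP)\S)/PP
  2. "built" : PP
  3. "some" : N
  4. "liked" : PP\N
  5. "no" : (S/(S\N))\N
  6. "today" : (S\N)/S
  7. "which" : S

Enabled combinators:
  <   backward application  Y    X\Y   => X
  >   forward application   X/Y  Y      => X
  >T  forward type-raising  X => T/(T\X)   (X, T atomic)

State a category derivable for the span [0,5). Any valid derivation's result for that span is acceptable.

N

[0,8] S   >
  [0,6] S/(S\N)   <
    [0,5] N   >
      [0,3] N/PP   <
        [0,1] "heard" : S
        [1,3] (N/PP)\S   >
          [1,2] "song" : ((N/PP)\S)/PP
          [2,3] "built" : PP
      [3,5] PP   >
        [3,4] PP/(PP\N)   >T
          [3,4] "some" : N
        [4,5] "liked" : PP\N
    [5,6] "no" : (S/(S\N))\N
  [6,8] S\N   >
    [6,7] "today" : (S\N)/S
    [7,8] "which" : S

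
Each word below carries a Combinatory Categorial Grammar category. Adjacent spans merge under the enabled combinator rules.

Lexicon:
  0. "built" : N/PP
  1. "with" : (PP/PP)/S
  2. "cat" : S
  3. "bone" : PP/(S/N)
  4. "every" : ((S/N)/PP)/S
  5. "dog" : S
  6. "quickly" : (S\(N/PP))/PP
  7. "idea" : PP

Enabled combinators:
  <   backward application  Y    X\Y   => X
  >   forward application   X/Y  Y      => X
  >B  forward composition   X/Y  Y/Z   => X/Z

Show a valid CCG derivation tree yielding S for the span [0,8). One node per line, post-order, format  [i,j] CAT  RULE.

[0,1] N/PP  lex  "built"
[1,2] (PP/PP)/S  lex  "with"
[2,3] S  lex  "cat"
[1,3] PP/PP  >  k=2
[3,4] PP/(S/N)  lex  "bone"
[4,5] ((S/N)/PP)/S  lex  "every"
[5,6] S  lex  "dog"
[4,6] (S/N)/PP  >  k=5
[3,6] PP/PP  >B  k=4
[1,6] PP/PP  >B  k=3
[0,6] N/PP  >B  k=1
[6,7] (S\(N/PP))/PP  lex  "quickly"
[7,8] PP  lex  "idea"
[6,8] S\(N/PP)  >  k=7
[0,8] S  <  k=6

[0,8] S   <
  [0,6] N/PP   >B
    [0,1] "built" : N/PP
    [1,6] PP/PP   >B
      [1,3] PP/PP   >
        [1,2] "with" : (PP/PP)/S
        [2,3] "cat" : S
      [3,6] PP/PP   >B
        [3,4] "bone" : PP/(S/N)
        [4,6] (S/N)/PP   >
          [4,5] "every" : ((S/N)/PP)/S
          [5,6] "dog" : S
  [6,8] S\(N/PP)   >
    [6,7] "quickly" : (S\(N/PP))/PP
    [7,8] "idea" : PP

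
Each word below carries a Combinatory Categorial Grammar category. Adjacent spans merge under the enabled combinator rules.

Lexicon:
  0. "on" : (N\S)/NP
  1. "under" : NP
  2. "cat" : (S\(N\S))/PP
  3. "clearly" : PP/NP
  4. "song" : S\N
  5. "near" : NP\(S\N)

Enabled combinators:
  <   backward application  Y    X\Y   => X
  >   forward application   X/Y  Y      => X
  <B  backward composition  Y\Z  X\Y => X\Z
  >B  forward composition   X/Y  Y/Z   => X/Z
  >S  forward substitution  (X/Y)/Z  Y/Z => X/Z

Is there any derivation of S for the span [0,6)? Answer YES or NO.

YES

[0,6] S   <
  [0,2] N\S   >
    [0,1] "on" : (N\S)/NP
    [1,2] "under" : NP
  [2,6] S\(N\S)   >
    [2,3] "cat" : (S\(N\S))/PP
    [3,6] PP   >
      [3,4] "clearly" : PP/NP
      [4,6] NP   <
        [4,5] "song" : S\N
        [5,6] "near" : NP\(S\N)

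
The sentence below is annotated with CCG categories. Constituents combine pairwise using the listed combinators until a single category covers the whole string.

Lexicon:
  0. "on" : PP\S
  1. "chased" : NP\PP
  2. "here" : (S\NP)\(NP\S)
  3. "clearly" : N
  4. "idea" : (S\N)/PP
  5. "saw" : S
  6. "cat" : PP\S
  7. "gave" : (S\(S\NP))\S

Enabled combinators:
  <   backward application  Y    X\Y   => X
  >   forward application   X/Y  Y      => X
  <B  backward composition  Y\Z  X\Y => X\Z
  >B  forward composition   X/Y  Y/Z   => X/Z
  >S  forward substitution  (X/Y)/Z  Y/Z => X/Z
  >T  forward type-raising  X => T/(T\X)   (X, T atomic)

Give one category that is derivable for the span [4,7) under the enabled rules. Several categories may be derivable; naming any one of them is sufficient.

[0,8] S   <
  [0,3] S\NP   <
    [0,2] NP\S   <B
      [0,1] "on" : PP\S
      [1,2] "chased" : NP\PP
    [2,3] "here" : (S\NP)\(NP\S)
  [3,8] S\(S\NP)   <
    [3,7] S   >
      [3,4] S/(S\N)   >T
        [3,4] "clearly" : N
      [4,7] S\N   >
        [4,5] "idea" : (S\N)/PP
        [5,7] PP   <
          [5,6] "saw" : S
          [6,7] "cat" : PP\S
    [7,8] "gave" : (S\(S\NP))\S

S\N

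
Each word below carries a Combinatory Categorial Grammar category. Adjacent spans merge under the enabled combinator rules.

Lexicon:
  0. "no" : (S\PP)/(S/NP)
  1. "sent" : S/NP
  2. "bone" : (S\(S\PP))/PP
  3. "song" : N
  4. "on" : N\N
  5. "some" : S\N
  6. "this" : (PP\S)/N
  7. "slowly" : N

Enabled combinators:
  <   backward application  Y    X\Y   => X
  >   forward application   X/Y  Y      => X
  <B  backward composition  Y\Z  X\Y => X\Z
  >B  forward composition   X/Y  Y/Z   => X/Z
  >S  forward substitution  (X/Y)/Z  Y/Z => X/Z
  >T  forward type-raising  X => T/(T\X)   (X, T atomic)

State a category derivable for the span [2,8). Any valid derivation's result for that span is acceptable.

[0,8] S   <
  [0,2] S\PP   >
    [0,1] "no" : (S\PP)/(S/NP)
    [1,2] "sent" : S/NP
  [2,8] S\(S\PP)   >
    [2,3] "bone" : (S\(S\PP))/PP
    [3,8] PP   >
      [3,4] PP/(PP\N)   >T
        [3,4] "song" : N
      [4,8] PP\N   <B
        [4,5] "on" : N\N
        [5,8] PP\N   <B
          [5,6] "some" : S\N
          [6,8] PP\S   >
            [6,7] "this" : (PP\S)/N
            [7,8] "slowly" : N

S\(S\PP)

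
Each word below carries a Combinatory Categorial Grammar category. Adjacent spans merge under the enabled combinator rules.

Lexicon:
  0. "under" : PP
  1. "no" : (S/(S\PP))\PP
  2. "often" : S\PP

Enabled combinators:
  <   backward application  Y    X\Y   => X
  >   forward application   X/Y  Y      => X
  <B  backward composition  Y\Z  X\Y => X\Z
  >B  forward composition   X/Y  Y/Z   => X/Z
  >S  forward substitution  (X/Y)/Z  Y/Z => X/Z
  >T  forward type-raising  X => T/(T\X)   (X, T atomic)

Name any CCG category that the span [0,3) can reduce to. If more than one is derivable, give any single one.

S

[0,3] S   >
  [0,2] S/(S\PP)   <
    [0,1] "under" : PP
    [1,2] "no" : (S/(S\PP))\PP
  [2,3] "often" : S\PP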